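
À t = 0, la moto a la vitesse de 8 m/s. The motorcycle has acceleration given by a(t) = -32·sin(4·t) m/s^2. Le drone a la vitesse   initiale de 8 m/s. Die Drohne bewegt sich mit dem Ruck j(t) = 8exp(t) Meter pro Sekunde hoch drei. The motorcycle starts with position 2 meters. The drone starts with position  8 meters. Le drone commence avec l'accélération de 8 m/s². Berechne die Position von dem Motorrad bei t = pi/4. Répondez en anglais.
To find the answer, we compute 2 antiderivatives of a(t) = -32·sin(4·t). The antiderivative of acceleration, with v(0) = 8, gives velocity: v(t) = 8·cos(4·t). The antiderivative of velocity, with x(0) = 2, gives position: x(t) = 2·sin(4·t) + 2. Using x(t) = 2·sin(4·t) + 2 and substituting t = pi/4, we find x = 2.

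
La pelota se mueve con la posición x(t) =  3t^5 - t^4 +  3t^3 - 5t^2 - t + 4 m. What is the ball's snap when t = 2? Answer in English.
To solve this, we need to take 4 derivatives of our position equation x(t) = 3·t^5 - t^4 + 3·t^3 - 5·t^2 - t + 4. Differentiating position, we get velocity: v(t) = 15·t^4 - 4·t^3 + 9·t^2 - 10·t - 1. Taking d/dt of v(t), we find a(t) = 60·t^3 - 12·t^2 + 18·t - 10. Differentiating acceleration, we get jerk: j(t) = 180·t^2 - 24·t + 18. The derivative of jerk gives snap: s(t) = 360·t - 24. From the given snap equation s(t) = 360·t - 24, we substitute t = 2 to get s = 696.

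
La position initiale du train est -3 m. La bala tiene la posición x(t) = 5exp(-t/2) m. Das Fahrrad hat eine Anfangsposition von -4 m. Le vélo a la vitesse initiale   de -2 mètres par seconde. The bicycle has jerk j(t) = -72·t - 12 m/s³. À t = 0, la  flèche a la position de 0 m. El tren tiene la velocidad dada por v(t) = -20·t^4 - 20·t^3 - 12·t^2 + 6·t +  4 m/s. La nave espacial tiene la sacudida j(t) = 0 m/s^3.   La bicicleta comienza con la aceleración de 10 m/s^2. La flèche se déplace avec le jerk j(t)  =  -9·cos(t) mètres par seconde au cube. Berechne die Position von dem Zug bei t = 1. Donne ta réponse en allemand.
Um dies zu lösen, müssen wir 1 Integral unserer Gleichung für die Geschwindigkeit v(t) = -20·t^4 - 20·t^3 - 12·t^2 + 6·t + 4 finden. Durch Integration von der Geschwindigkeit und Verwendung der Anfangsbedingung x(0) = -3, erhalten wir x(t) = -4·t^5 - 5·t^4 - 4·t^3 + 3·t^2 + 4·t - 3. Wir haben die Position x(t) = -4·t^5 - 5·t^4 - 4·t^3 + 3·t^2 + 4·t - 3. Durch Einsetzen von t = 1: x(1) = -9.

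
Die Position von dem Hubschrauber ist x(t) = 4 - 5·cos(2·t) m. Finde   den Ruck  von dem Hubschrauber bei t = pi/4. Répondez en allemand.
Ausgehend von der Position x(t) = 4 - 5·cos(2·t), nehmen wir 3 Ableitungen. Durch Ableiten von der Position erhalten wir die Geschwindigkeit: v(t) = 10·sin(2·t). Die Ableitung von der Geschwindigkeit ergibt die Beschleunigung: a(t) = 20·cos(2·t). Mit d/dt von a(t) finden wir j(t) = -40·sin(2·t). Wir haben den Ruck j(t) = -40·sin(2·t). Durch Einsetzen von t = pi/4: j(pi/4) = -40.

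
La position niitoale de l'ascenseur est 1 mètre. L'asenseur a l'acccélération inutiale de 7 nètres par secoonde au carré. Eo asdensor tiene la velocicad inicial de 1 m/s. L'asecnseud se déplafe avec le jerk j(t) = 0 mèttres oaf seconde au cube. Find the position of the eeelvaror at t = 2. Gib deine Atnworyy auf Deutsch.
Ausgehend von dem Ruck j(t) = 0, nehmen wir 3 Integrale. Die Stammfunktion von dem Ruck ist die Beschleunigung. Mit a(0) = 7 erhalten wir a(t) = 7. Das Integral von der Beschleunigung, mit v(0) = 1, ergibt die Geschwindigkeit: v(t) = 7·t + 1. Mit ∫v(t)dt und Anwendung von x(0) = 1, finden wir x(t) = 7·t^2/2 + t + 1. Wir haben die Position x(t) = 7·t^2/2 + t + 1. Durch Einsetzen von t = 2: x(2) = 17.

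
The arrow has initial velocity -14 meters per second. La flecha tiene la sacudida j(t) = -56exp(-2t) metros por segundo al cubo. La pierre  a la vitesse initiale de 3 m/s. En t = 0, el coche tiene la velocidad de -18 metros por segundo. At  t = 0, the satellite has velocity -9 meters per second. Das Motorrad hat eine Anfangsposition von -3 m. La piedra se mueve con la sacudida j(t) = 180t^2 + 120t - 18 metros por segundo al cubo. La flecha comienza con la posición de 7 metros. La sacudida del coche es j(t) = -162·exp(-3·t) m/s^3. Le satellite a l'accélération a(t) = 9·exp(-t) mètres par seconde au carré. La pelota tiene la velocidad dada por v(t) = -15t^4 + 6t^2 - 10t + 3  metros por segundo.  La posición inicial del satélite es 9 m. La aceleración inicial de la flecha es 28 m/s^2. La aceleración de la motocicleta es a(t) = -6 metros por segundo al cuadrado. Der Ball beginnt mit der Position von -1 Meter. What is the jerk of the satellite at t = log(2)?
We must differentiate our acceleration equation a(t) = 9·exp(-t) 1 time. Differentiating acceleration, we get jerk: j(t) = -9·exp(-t). From the given jerk equation j(t) = -9·exp(-t), we substitute t = log(2) to get j = -9/2.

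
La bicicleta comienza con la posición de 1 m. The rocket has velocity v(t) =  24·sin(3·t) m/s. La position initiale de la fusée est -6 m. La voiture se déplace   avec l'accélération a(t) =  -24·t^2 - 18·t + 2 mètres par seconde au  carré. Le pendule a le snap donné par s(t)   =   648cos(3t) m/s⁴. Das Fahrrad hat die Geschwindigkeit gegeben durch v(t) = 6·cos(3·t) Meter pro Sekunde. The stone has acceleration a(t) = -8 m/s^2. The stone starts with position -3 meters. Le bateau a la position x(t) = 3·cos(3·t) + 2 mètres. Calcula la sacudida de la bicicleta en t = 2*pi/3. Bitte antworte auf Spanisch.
Partiendo de la velocidad v(t) = 6·cos(3·t), tomamos 2 derivadas. Derivando la velocidad, obtenemos la aceleración: a(t) = -18·sin(3·t). Tomando d/dt de a(t), encontramos j(t) = -54·cos(3·t). De la ecuación de la sacudida j(t) = -54·cos(3·t), sustituimos t = 2*pi/3 para obtener j = -54.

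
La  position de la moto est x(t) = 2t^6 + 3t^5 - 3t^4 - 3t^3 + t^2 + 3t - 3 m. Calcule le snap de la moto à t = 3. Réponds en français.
En partant de la position x(t) = 2·t^6 + 3·t^5 - 3·t^4 - 3·t^3 + t^2 + 3·t - 3, nous prenons 4 dérivées. En dérivant la position, nous obtenons la vitesse: v(t) = 12·t^5 + 15·t^4 - 12·t^3 - 9·t^2 + 2·t + 3. En prenant d/dt de v(t), nous trouvons a(t) = 60·t^4 + 60·t^3 - 36·t^2 - 18·t + 2. La dérivée de l'accélération donne le jerk: j(t) = 240·t^3 + 180·t^2 - 72·t - 18. En prenant d/dt de j(t), nous trouvons s(t) = 720·t^2 + 360·t - 72. Nous avons le snap s(t) = 720·t^2 + 360·t - 72. En substituant t = 3: s(3) = 7488.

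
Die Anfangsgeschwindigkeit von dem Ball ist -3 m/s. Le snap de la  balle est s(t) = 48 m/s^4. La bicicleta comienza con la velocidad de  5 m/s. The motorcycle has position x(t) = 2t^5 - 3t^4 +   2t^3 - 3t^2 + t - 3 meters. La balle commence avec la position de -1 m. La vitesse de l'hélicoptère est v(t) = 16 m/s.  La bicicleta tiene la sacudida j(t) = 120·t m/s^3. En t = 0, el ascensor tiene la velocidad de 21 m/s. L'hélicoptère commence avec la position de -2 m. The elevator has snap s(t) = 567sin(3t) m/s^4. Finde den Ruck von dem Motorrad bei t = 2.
Um dies zu lösen, müssen wir 3 Ableitungen unserer Gleichung für die Position x(t) = 2·t^5 - 3·t^4 + 2·t^3 - 3·t^2 + t - 3 nehmen. Die Ableitung von der Position ergibt die Geschwindigkeit: v(t) = 10·t^4 - 12·t^3 + 6·t^2 - 6·t + 1. Mit d/dt von v(t) finden wir a(t) = 40·t^3 - 36·t^2 + 12·t - 6. Durch Ableiten von der Beschleunigung erhalten wir den Ruck: j(t) = 120·t^2 - 72·t + 12. Aus der Gleichung für den Ruck j(t) = 120·t^2 - 72·t + 12, setzen wir t = 2 ein und erhalten j = 348.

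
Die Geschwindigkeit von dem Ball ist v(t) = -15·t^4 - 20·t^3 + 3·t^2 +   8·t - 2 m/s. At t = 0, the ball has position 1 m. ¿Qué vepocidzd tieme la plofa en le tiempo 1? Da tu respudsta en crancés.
De l'équation de la vitesse v(t) = -15·t^4 - 20·t^3 + 3·t^2 + 8·t - 2, nous substituons t = 1 pour obtenir v = -26.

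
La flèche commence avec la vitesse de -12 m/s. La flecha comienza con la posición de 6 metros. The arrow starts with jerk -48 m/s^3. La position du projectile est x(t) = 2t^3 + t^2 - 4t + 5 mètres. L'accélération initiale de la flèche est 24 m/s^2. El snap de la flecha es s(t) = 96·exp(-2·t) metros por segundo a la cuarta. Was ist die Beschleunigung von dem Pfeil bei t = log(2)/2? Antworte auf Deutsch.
Wir müssen die Stammfunktion unserer Gleichung für den Snap s(t) = 96·exp(-2·t) 2-mal finden. Mit ∫s(t)dt und Anwendung von j(0) = -48, finden wir j(t) = -48·exp(-2·t). Die Stammfunktion von dem Ruck ist die Beschleunigung. Mit a(0) = 24 erhalten wir a(t) = 24·exp(-2·t). Wir haben die Beschleunigung a(t) = 24·exp(-2·t). Durch Einsetzen von t = log(2)/2: a(log(2)/2) = 12.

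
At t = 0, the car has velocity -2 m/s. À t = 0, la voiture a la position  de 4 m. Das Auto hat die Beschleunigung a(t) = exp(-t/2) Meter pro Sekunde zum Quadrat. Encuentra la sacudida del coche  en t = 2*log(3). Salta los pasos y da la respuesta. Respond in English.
At t = 2*log(3), j = -1/6.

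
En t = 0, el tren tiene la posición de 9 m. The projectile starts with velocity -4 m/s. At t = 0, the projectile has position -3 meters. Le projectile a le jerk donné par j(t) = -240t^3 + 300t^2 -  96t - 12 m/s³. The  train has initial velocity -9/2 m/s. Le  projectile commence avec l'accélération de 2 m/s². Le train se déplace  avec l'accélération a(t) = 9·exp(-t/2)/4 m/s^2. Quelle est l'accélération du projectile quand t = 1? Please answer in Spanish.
Debemos encontrar la antiderivada de nuestra ecuación de la sacudida j(t) = -240·t^3 + 300·t^2 - 96·t - 12 1 vez. Tomando ∫j(t)dt y aplicando a(0) = 2, encontramos a(t) = -60·t^4 + 100·t^3 - 48·t^2 - 12·t + 2. Tenemos la aceleración a(t) = -60·t^4 + 100·t^3 - 48·t^2 - 12·t + 2. Sustituyendo t = 1: a(1) = -18.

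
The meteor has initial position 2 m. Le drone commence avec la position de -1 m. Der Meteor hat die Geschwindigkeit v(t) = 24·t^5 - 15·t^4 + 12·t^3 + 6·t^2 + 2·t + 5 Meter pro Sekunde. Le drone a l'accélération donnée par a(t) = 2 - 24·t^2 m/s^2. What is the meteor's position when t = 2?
To solve this, we need to take 1 antiderivative of our velocity equation v(t) = 24·t^5 - 15·t^4 + 12·t^3 + 6·t^2 + 2·t + 5. Taking ∫v(t)dt and applying x(0) = 2, we find x(t) = 4·t^6 - 3·t^5 + 3·t^4 + 2·t^3 + t^2 + 5·t + 2. We have position x(t) = 4·t^6 - 3·t^5 + 3·t^4 + 2·t^3 + t^2 + 5·t + 2. Substituting t = 2: x(2) = 240.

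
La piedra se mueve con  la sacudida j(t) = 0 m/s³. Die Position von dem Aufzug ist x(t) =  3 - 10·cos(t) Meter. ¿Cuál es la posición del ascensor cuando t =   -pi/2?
De la ecuación de la posición x(t) = 3 - 10·cos(t), sustituimos t = -pi/2 para obtener x = 3.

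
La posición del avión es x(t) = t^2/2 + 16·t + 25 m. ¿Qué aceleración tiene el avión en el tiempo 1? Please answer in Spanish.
Partiendo de la posición x(t) = t^2/2 + 16·t + 25, tomamos 2 derivadas. Derivando la posición, obtenemos la velocidad: v(t) = t + 16. La derivada de la velocidad da la aceleración: a(t) = 1. De la ecuación de la aceleración a(t) = 1, sustituimos t = 1 para obtener a = 1.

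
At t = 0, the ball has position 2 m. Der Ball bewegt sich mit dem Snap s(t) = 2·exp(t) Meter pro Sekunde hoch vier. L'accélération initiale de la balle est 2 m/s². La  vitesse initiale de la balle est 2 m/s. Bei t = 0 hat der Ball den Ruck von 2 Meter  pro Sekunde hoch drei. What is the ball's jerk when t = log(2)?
Starting from snap s(t) = 2·exp(t), we take 1 integral. The integral of snap is jerk. Using j(0) = 2, we get j(t) = 2·exp(t). From the given jerk equation j(t) = 2·exp(t), we substitute t = log(2) to get j = 4.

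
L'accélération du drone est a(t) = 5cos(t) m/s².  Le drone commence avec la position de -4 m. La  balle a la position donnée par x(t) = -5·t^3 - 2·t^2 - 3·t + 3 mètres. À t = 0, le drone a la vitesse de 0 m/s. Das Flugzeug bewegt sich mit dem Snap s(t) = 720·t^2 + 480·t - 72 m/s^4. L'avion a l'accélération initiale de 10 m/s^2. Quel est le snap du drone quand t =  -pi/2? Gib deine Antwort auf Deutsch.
Um dies zu lösen, müssen wir 2 Ableitungen unserer Gleichung für die Beschleunigung a(t) = 5·cos(t) nehmen. Durch Ableiten von der Beschleunigung erhalten wir den Ruck: j(t) = -5·sin(t). Durch Ableiten von dem Ruck erhalten wir den Snap: s(t) = -5·cos(t). Aus der Gleichung für den Snap s(t) = -5·cos(t), setzen wir t = -pi/2 ein und erhalten s = 0.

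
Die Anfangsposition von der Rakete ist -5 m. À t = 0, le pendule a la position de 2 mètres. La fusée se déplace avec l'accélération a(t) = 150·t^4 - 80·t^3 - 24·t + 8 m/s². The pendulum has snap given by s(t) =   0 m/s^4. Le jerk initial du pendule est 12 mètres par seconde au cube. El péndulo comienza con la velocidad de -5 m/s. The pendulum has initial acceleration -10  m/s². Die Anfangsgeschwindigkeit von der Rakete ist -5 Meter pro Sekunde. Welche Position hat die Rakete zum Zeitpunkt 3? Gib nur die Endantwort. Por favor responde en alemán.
Bei t = 3, x = 2581.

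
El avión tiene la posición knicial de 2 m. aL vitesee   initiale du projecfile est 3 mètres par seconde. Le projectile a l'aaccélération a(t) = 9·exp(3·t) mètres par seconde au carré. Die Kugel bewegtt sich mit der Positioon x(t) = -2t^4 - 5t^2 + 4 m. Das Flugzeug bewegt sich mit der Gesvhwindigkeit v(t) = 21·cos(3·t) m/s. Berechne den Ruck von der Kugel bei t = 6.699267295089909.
Wir müssen unsere Gleichung für die Position x(t) = -2·t^4 - 5·t^2 + 4 3-mal ableiten. Durch Ableiten von der Position erhalten wir die Geschwindigkeit: v(t) = -8·t^3 - 10·t. Mit d/dt von v(t) finden wir a(t) = -24·t^2 - 10. Mit d/dt von a(t) finden wir j(t) = -48·t. Aus der Gleichung für den Ruck j(t) = -48·t, setzen wir t = 6.699267295089909 ein und erhalten j = -321.564830164316.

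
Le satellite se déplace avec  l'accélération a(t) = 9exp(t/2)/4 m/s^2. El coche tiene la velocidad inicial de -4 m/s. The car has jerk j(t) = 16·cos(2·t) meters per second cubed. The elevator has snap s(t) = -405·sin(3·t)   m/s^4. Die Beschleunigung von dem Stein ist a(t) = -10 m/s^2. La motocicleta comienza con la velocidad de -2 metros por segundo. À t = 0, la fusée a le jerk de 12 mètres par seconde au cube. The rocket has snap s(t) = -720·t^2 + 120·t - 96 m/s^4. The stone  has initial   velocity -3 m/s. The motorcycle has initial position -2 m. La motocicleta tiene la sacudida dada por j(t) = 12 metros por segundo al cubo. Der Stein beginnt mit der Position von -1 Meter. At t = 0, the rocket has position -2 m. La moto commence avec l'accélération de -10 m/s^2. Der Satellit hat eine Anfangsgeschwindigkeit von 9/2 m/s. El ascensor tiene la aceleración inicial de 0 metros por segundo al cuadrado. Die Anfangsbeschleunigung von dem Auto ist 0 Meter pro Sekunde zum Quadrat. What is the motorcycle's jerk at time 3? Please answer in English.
We have jerk j(t) = 12. Substituting t = 3: j(3) = 12.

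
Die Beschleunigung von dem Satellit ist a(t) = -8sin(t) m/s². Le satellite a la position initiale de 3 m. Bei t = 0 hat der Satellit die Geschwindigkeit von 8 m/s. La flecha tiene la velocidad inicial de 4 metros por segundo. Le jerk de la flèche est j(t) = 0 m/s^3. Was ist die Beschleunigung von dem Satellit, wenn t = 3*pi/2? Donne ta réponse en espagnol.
Tenemos la aceleración a(t) = -8·sin(t). Sustituyendo t = 3*pi/2: a(3*pi/2) = 8.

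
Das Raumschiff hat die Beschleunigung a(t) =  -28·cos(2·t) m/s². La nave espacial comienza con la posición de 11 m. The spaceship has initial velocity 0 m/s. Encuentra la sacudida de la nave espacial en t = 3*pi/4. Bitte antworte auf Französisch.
Nous devons dériver notre équation de l'accélération a(t) = -28·cos(2·t) 1 fois. En dérivant l'accélération, nous obtenons le jerk: j(t) = 56·sin(2·t). Nous avons le jerk j(t) = 56·sin(2·t). En substituant t = 3*pi/4: j(3*pi/4) = -56.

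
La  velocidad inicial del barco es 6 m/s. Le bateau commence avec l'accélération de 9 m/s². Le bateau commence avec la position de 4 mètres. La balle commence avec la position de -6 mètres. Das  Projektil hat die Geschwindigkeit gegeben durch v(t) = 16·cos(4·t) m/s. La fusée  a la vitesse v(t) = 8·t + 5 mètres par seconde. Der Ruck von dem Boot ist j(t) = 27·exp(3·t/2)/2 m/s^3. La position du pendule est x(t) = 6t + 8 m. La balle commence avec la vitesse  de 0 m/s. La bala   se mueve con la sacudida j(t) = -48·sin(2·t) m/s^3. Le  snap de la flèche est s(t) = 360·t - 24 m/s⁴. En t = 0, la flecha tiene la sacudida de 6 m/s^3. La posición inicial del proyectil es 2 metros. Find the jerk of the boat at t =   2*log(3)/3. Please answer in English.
Using j(t) = 27·exp(3·t/2)/2 and substituting t = 2*log(3)/3, we find j = 81/2.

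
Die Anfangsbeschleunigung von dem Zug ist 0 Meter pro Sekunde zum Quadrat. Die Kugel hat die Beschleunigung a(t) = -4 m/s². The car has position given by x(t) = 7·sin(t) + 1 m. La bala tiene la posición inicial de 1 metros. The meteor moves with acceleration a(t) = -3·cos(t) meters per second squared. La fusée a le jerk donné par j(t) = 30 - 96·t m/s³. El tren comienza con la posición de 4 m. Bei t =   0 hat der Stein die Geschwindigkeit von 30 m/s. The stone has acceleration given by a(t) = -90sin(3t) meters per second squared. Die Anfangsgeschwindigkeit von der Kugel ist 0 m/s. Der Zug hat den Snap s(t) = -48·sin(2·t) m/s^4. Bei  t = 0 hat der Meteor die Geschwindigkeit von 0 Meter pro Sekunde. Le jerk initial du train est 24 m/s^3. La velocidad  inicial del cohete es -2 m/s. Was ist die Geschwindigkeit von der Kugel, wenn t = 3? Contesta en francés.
En partant de l'accélération a(t) = -4, nous prenons 1 intégrale. En intégrant l'accélération et en utilisant la condition initiale v(0) = 0, nous obtenons v(t) = -4·t. De l'équation de la vitesse v(t) = -4·t, nous substituons t = 3 pour obtenir v = -12.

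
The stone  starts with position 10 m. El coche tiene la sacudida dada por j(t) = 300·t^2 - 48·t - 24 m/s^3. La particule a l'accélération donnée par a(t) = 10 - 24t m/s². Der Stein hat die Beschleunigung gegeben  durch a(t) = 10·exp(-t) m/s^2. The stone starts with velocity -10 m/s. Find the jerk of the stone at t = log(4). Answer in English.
Starting from acceleration a(t) = 10·exp(-t), we take 1 derivative. Differentiating acceleration, we get jerk: j(t) = -10·exp(-t). We have jerk j(t) = -10·exp(-t). Substituting t = log(4): j(log(4)) = -5/2.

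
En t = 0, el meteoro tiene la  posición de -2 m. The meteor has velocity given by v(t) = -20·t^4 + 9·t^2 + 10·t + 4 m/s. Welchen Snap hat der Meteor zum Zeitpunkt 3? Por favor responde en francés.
Nous devons dériver notre équation de la vitesse v(t) = -20·t^4 + 9·t^2 + 10·t + 4 3 fois. En dérivant la vitesse, nous obtenons l'accélération: a(t) = -80·t^3 + 18·t + 10. La dérivée de l'accélération donne le jerk: j(t) = 18 - 240·t^2. En prenant d/dt de j(t), nous trouvons s(t) = -480·t. En utilisant s(t) = -480·t et en substituant t = 3, nous trouvons s = -1440.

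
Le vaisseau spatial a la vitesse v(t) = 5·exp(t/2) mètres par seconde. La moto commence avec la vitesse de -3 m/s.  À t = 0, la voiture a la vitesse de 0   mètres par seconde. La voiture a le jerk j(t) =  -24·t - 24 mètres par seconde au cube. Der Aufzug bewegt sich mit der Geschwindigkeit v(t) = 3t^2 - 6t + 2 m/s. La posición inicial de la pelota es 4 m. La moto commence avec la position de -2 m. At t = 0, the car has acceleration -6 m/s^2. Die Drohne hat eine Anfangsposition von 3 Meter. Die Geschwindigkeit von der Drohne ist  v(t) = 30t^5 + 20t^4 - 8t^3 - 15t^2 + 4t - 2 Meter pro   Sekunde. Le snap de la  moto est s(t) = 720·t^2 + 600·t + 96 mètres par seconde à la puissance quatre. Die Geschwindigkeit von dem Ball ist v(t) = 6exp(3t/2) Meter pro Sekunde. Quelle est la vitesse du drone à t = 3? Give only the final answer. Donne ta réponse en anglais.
v(3) = 8569.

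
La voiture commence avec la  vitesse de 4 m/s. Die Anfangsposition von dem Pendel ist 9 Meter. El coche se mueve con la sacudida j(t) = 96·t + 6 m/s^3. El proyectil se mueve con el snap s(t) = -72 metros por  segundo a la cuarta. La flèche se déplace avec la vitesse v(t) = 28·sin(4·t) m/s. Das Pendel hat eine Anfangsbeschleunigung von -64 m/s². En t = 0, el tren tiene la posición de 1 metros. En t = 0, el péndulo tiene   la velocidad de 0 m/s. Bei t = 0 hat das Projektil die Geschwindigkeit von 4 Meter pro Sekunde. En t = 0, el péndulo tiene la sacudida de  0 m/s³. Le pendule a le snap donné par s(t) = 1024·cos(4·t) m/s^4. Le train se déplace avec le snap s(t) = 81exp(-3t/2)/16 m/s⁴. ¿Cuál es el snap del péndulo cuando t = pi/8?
De la ecuación del snap s(t) = 1024·cos(4·t), sustituimos t = pi/8 para obtener s = 0.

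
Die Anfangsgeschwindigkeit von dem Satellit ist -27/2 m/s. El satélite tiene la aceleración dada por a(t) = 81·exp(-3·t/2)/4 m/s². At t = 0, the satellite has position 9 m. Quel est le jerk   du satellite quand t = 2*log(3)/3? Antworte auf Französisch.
Nous devons dériver notre équation de l'accélération a(t) = 81·exp(-3·t/2)/4 1 fois. En prenant d/dt de a(t), nous trouvons j(t) = -243·exp(-3·t/2)/8. En utilisant j(t) = -243·exp(-3·t/2)/8 et en substituant t = 2*log(3)/3, nous trouvons j = -81/8.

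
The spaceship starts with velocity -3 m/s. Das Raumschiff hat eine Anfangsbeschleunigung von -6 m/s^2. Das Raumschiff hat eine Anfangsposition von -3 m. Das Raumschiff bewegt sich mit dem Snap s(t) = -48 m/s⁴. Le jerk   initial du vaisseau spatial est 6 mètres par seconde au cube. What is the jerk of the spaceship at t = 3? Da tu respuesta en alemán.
Wir müssen das Integral unserer Gleichung für den Snap s(t) = -48 1-mal finden. Durch Integration von dem Snap und Verwendung der Anfangsbedingung j(0) = 6, erhalten wir j(t) = 6 - 48·t. Aus der Gleichung für den Ruck j(t) = 6 - 48·t, setzen wir t = 3 ein und erhalten j = -138.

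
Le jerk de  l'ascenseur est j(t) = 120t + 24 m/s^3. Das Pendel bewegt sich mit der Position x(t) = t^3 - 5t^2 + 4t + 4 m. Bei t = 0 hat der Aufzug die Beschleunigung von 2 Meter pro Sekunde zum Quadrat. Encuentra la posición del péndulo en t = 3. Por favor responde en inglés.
From the given position equation x(t) = t^3 - 5·t^2 + 4·t + 4, we substitute t = 3 to get x = -2.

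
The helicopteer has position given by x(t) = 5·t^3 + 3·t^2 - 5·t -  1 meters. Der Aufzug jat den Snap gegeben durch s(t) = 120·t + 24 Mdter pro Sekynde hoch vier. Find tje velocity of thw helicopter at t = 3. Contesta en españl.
Partiendo de la posición x(t) = 5·t^3 + 3·t^2 - 5·t - 1, tomamos 1 derivada. Derivando la posición, obtenemos la velocidad: v(t) = 15·t^2 + 6·t - 5. Tenemos la velocidad v(t) = 15·t^2 + 6·t - 5. Sustituyendo t = 3: v(3) = 148.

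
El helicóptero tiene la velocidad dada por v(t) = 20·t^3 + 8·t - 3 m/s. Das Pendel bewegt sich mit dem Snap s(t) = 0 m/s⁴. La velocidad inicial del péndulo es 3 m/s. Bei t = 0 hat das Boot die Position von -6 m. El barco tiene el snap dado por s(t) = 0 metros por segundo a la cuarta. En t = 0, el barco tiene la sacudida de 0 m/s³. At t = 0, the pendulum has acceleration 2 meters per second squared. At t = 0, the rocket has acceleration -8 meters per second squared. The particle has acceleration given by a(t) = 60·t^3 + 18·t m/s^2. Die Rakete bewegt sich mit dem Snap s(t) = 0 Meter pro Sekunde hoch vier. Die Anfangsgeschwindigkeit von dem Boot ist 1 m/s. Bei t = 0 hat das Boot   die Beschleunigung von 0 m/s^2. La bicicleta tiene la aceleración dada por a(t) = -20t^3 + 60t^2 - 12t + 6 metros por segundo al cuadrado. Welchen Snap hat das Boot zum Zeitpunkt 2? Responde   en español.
Usando s(t) = 0 y sustituyendo t = 2, encontramos s = 0.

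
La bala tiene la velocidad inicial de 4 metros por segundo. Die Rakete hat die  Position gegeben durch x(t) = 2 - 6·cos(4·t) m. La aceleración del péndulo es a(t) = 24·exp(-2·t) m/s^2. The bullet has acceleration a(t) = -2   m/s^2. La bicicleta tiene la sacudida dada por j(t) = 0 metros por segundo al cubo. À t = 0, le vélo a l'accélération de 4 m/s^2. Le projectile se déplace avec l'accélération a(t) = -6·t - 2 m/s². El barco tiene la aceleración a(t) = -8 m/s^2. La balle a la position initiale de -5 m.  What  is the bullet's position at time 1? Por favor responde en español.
Para resolver esto, necesitamos tomar 2 antiderivadas de nuestra ecuación de la aceleración a(t) = -2. La antiderivada de la aceleración es la velocidad. Usando v(0) = 4, obtenemos v(t) = 4 - 2·t. La integral de la velocidad es la posición. Usando x(0) = -5, obtenemos x(t) = -t^2 + 4·t - 5. Tenemos la posición x(t) = -t^2 + 4·t - 5. Sustituyendo t = 1: x(1) = -2.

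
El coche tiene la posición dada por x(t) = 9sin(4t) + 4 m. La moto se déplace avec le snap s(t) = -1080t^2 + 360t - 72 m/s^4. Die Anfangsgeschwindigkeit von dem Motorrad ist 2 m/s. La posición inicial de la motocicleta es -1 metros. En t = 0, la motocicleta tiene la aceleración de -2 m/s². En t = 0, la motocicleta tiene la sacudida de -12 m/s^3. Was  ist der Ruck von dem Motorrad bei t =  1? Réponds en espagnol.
Partiendo del snap s(t) = -1080·t^2 + 360·t - 72, tomamos 1 antiderivada. La antiderivada del snap, con j(0) = -12, da la sacudida: j(t) = -360·t^3 + 180·t^2 - 72·t - 12. De la ecuación de la sacudida j(t) = -360·t^3 + 180·t^2 - 72·t - 12, sustituimos t = 1 para obtener j = -264.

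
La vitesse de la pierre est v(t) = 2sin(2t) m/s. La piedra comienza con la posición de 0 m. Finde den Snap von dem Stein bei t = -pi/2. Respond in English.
We must differentiate our velocity equation v(t) = 2·sin(2·t) 3 times. The derivative of velocity gives acceleration: a(t) = 4·cos(2·t). Differentiating acceleration, we get jerk: j(t) = -8·sin(2·t). Taking d/dt of j(t), we find s(t) = -16·cos(2·t). From the given snap equation s(t) = -16·cos(2·t), we substitute t = -pi/2 to get s = 16.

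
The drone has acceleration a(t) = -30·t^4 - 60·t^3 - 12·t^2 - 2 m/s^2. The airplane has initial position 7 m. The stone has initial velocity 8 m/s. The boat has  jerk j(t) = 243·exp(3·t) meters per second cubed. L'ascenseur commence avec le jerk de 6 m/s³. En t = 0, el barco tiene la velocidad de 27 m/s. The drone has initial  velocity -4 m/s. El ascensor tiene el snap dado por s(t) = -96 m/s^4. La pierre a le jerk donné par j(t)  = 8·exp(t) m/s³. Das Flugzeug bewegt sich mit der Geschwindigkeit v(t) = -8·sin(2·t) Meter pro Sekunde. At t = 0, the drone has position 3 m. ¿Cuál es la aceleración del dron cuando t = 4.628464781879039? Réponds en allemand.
Mit a(t) = -30·t^4 - 60·t^3 - 12·t^2 - 2 und Einsetzen von t = 4.628464781879039, finden wir a = -19976.2657301334.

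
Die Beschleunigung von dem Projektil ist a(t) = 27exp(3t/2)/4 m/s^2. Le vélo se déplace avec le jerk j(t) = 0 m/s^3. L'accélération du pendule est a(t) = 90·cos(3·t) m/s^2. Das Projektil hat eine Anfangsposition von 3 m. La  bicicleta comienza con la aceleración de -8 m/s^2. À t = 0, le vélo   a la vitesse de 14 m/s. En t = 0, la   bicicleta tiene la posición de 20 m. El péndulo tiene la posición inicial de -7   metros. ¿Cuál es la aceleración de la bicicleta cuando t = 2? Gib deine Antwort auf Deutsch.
Wir müssen das Integral unserer Gleichung für den Ruck j(t) = 0 1-mal finden. Mit ∫j(t)dt und Anwendung von a(0) = -8, finden wir a(t) = -8. Wir haben die Beschleunigung a(t) = -8. Durch Einsetzen von t = 2: a(2) = -8.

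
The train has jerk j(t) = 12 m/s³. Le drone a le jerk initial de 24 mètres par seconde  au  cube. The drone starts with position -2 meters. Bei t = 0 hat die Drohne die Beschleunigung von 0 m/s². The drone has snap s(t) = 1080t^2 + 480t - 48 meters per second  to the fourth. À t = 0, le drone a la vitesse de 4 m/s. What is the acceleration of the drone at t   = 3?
To find the answer, we compute 2 antiderivatives of s(t) = 1080·t^2 + 480·t - 48. Finding the antiderivative of s(t) and using j(0) = 24: j(t) = 360·t^3 + 240·t^2 - 48·t + 24. The antiderivative of jerk is acceleration. Using a(0) = 0, we get a(t) = 2·t·(45·t^3 + 40·t^2 - 12·t + 12). From the given acceleration equation a(t) = 2·t·(45·t^3 + 40·t^2 - 12·t + 12), we substitute t = 3 to get a = 9306.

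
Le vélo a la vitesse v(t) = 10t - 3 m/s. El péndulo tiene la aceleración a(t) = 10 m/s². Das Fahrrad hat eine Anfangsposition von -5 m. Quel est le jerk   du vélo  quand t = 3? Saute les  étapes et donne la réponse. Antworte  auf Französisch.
j(3) = 0.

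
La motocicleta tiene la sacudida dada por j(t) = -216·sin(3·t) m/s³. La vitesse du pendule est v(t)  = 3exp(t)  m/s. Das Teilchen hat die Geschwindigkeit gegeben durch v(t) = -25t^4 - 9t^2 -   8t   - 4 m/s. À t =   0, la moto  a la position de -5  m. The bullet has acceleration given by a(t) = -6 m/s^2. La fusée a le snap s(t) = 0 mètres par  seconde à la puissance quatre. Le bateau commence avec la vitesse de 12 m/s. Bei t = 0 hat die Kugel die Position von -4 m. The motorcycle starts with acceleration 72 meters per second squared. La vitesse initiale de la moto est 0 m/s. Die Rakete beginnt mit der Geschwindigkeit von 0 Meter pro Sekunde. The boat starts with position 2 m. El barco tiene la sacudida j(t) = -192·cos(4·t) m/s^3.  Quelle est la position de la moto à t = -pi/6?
En partant du jerk j(t) = -216·sin(3·t), nous prenons 3 primitives. En prenant ∫j(t)dt et en appliquant a(0) = 72, nous trouvons a(t) = 72·cos(3·t). La primitive de l'accélération est la vitesse. En utilisant v(0) = 0, nous obtenons v(t) = 24·sin(3·t). En intégrant la vitesse et en utilisant la condition initiale x(0) = -5, nous obtenons x(t) = 3 - 8·cos(3·t). De l'équation de la position x(t) = 3 - 8·cos(3·t), nous substituons t = -pi/6 pour obtenir x = 3.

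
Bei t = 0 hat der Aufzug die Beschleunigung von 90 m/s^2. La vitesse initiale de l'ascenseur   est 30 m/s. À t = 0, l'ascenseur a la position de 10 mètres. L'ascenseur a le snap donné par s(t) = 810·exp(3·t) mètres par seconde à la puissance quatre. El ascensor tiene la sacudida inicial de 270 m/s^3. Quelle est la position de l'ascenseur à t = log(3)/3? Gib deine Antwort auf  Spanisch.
Necesitamos integrar nuestra ecuación del snap s(t) = 810·exp(3·t) 4 veces. La integral del snap, con j(0) = 270, da la sacudida: j(t) = 270·exp(3·t). Tomando ∫j(t)dt y aplicando a(0) = 90, encontramos a(t) = 90·exp(3·t). Tomando ∫a(t)dt y aplicando v(0) = 30, encontramos v(t) = 30·exp(3·t). Tomando ∫v(t)dt y aplicando x(0) = 10, encontramos x(t) = 10·exp(3·t). De la ecuación de la posición x(t) = 10·exp(3·t), sustituimos t = log(3)/3 para obtener x = 30.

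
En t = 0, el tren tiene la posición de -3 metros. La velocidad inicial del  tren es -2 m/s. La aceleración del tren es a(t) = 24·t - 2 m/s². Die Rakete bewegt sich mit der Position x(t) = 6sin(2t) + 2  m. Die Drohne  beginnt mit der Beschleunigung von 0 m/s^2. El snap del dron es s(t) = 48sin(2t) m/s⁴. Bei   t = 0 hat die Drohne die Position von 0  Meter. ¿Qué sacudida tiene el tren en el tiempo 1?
Para resolver esto, necesitamos tomar 1 derivada de nuestra ecuación de la aceleración a(t) = 24·t - 2. La derivada de la aceleración da la sacudida: j(t) = 24. Tenemos la sacudida j(t) = 24. Sustituyendo t = 1: j(1) = 24.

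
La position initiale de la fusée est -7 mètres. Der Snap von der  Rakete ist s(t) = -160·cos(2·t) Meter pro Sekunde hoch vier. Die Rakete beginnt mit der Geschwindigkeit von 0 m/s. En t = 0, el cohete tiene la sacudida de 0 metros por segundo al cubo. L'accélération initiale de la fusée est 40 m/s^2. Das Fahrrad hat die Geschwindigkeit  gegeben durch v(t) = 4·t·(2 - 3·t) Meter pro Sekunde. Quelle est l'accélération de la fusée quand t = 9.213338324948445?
Pour résoudre ceci, nous devons prendre 2 primitives de notre équation du snap s(t) = -160·cos(2·t). En intégrant le snap et en utilisant la condition initiale j(0) = 0, nous obtenons j(t) = -80·sin(2·t). L'intégrale du jerk, avec a(0) = 40, donne l'accélération: a(t) = 40·cos(2·t). De l'équation de l'accélération a(t) = 40·cos(2·t), nous substituons t = 9.213338324948445 pour obtenir a = 36.4764441592243.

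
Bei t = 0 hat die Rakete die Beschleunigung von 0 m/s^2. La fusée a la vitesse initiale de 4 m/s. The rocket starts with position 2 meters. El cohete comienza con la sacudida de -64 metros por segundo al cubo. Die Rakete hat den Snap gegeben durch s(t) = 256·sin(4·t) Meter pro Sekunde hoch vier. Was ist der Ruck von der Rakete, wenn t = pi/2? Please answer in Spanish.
Partiendo del snap s(t) = 256·sin(4·t), tomamos 1 antiderivada. La antiderivada del snap, con j(0) = -64, da la sacudida: j(t) = -64·cos(4·t). Usando j(t) = -64·cos(4·t) y sustituyendo t = pi/2, encontramos j = -64.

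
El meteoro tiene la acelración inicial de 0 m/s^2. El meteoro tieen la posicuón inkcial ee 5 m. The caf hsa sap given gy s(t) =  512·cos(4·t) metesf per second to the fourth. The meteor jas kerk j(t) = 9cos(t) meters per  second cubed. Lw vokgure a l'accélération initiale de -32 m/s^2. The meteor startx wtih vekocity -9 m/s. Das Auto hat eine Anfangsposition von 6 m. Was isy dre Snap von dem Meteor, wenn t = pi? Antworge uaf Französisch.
Nous devons dériver notre équation du jerk j(t) = 9·cos(t) 1 fois. En prenant d/dt de j(t), nous trouvons s(t) = -9·sin(t). En utilisant s(t) = -9·sin(t) et en substituant t = pi, nous trouvons s = 0.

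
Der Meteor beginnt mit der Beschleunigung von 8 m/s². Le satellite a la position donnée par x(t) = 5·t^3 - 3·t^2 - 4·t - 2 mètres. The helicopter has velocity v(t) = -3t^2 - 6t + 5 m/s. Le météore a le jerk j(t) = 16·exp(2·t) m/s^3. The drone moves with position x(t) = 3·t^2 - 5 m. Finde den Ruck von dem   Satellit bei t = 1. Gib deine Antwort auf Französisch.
Pour résoudre ceci, nous devons prendre 3 dérivées de notre équation de la position x(t) = 5·t^3 - 3·t^2 - 4·t - 2. En dérivant la position, nous obtenons la vitesse: v(t) = 15·t^2 - 6·t - 4. En dérivant la vitesse, nous obtenons l'accélération: a(t) = 30·t - 6. La dérivée de l'accélération donne le jerk: j(t) = 30. De l'équation du jerk j(t) = 30, nous substituons t = 1 pour obtenir j = 30.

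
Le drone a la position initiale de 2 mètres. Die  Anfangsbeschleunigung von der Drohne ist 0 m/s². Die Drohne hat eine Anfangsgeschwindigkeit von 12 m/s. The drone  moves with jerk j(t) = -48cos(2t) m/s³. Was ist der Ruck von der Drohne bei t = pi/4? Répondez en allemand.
Aus der Gleichung für den Ruck j(t) = -48·cos(2·t), setzen wir t = pi/4 ein und erhalten j = 0.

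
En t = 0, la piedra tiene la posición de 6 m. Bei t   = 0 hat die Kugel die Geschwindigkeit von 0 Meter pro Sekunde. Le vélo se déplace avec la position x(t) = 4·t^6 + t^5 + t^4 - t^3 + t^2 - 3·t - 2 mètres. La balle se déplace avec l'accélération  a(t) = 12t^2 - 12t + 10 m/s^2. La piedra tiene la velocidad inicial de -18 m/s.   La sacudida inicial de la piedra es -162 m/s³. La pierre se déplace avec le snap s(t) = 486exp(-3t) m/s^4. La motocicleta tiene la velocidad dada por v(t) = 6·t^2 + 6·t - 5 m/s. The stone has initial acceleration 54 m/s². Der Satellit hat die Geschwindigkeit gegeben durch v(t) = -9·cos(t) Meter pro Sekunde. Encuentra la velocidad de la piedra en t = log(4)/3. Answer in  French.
Nous devons trouver la primitive de notre équation du snap s(t) = 486·exp(-3·t) 3 fois. L'intégrale du snap est le jerk. En utilisant j(0) = -162, nous obtenons j(t) = -162·exp(-3·t). En prenant ∫j(t)dt et en appliquant a(0) = 54, nous trouvons a(t) = 54·exp(-3·t). L'intégrale de l'accélération est la vitesse. En utilisant v(0) = -18, nous obtenons v(t) = -18·exp(-3·t). Nous avons la vitesse v(t) = -18·exp(-3·t). En substituant t = log(4)/3: v(log(4)/3) = -9/2.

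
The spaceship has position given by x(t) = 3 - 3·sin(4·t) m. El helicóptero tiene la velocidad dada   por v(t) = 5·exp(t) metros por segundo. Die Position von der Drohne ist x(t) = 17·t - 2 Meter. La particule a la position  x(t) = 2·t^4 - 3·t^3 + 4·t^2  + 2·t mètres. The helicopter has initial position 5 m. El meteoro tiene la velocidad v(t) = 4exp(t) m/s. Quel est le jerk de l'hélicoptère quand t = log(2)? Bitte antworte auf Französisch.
En partant de la vitesse v(t) = 5·exp(t), nous prenons 2 dérivées. La dérivée de la vitesse donne l'accélération: a(t) = 5·exp(t). La dérivée de l'accélération donne le jerk: j(t) = 5·exp(t). En utilisant j(t) = 5·exp(t) et en substituant t = log(2), nous trouvons j = 10.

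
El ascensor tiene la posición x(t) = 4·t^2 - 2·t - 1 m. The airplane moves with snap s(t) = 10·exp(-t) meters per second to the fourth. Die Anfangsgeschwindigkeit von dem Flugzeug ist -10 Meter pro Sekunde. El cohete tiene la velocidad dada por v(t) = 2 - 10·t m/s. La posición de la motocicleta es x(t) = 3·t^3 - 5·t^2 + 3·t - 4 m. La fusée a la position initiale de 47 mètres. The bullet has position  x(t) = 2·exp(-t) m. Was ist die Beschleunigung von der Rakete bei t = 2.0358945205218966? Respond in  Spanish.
Debemos derivar nuestra ecuación de la velocidad v(t) = 2 - 10·t 1 vez. Derivando la velocidad, obtenemos la aceleración: a(t) = -10. Tenemos la aceleración a(t) = -10. Sustituyendo t = 2.0358945205218966: a(2.0358945205218966) = -10.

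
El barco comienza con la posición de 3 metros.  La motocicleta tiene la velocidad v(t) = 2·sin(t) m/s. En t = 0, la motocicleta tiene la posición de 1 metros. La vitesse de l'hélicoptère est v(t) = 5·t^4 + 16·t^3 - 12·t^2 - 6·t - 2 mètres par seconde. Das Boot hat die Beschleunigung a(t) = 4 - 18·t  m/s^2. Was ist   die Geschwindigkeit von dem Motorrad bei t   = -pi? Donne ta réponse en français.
De l'équation de la vitesse v(t) = 2·sin(t), nous substituons t = -pi pour obtenir v = 0.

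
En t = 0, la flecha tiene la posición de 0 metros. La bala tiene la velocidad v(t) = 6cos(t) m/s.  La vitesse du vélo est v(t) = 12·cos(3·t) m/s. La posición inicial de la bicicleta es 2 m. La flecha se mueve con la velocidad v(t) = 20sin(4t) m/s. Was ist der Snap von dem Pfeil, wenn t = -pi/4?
Um dies zu lösen, müssen wir 3 Ableitungen unserer Gleichung für die Geschwindigkeit v(t) = 20·sin(4·t) nehmen. Die Ableitung von der Geschwindigkeit ergibt die Beschleunigung: a(t) = 80·cos(4·t). Mit d/dt von a(t) finden wir j(t) = -320·sin(4·t). Mit d/dt von j(t) finden wir s(t) = -1280·cos(4·t). Aus der Gleichung für den Snap s(t) = -1280·cos(4·t), setzen wir t = -pi/4 ein und erhalten s = 1280.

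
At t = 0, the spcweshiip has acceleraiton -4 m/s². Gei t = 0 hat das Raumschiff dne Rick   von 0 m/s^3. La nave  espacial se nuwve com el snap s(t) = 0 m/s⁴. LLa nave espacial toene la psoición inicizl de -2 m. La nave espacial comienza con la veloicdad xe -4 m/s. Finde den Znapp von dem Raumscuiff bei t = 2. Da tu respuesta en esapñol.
De la ecuación del snap s(t) = 0, sustituimos t = 2 para obtener s = 0.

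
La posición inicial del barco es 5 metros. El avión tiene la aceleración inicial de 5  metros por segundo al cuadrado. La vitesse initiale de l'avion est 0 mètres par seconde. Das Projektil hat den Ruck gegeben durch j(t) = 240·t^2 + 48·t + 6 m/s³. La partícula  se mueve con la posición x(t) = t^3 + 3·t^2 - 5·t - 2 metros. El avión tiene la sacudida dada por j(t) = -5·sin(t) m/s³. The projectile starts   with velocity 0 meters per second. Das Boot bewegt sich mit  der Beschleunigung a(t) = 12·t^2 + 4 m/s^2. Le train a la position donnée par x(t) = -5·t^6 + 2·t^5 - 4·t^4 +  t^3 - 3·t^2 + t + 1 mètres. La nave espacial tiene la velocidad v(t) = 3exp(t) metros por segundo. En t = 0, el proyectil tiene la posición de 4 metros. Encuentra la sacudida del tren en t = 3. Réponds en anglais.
To solve this, we need to take 3 derivatives of our position equation x(t) = -5·t^6 + 2·t^5 - 4·t^4 + t^3 - 3·t^2 + t + 1. Differentiating position, we get velocity: v(t) = -30·t^5 + 10·t^4 - 16·t^3 + 3·t^2 - 6·t + 1. Taking d/dt of v(t), we find a(t) = -150·t^4 + 40·t^3 - 48·t^2 + 6·t - 6. Differentiating acceleration, we get jerk: j(t) = -600·t^3 + 120·t^2 - 96·t + 6. From the given jerk equation j(t) = -600·t^3 + 120·t^2 - 96·t + 6, we substitute t = 3 to get j = -15402.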